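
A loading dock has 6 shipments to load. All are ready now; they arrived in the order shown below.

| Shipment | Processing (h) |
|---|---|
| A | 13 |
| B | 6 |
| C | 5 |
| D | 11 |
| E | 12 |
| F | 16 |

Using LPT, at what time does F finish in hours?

LPT (decreasing processing time): F A E D B C.
F: 0→16

16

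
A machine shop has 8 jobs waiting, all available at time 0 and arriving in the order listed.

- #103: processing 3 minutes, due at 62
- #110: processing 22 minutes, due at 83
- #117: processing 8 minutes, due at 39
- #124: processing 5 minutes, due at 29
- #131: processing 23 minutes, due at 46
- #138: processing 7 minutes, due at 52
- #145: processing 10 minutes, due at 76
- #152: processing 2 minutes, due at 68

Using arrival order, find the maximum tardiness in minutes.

16

FIFO (arrival order): #103 #110 #117 #124 #131 #138 #145 #152.
#103: 0→3, due 62, tardiness 0
#110: 3→25, due 83, tardiness 0
#117: 25→33, due 39, tardiness 0
#124: 33→38, due 29, tardiness 9
#131: 38→61, due 46, tardiness 15
#138: 61→68, due 52, tardiness 16
#145: 68→78, due 76, tardiness 2
#152: 78→80, due 68, tardiness 12
Maximum = 16.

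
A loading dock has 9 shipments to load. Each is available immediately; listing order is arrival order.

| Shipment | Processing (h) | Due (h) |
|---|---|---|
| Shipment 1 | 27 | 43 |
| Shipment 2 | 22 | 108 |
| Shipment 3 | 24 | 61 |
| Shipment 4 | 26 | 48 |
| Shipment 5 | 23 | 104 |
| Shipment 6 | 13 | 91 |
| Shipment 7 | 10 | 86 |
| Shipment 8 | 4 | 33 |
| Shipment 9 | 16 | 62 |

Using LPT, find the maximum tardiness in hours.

LPT (decreasing processing time): Shipment 1 Shipment 4 Shipment 3 Shipment 5 Shipment 2 Shipment 9 Shipment 6 Shipment 7 Shipment 8.
Shipment 1: 0→27, due 43, tardiness 0
Shipment 4: 27→53, due 48, tardiness 5
Shipment 3: 53→77, due 61, tardiness 16
Shipment 5: 77→100, due 104, tardiness 0
Shipment 2: 100→122, due 108, tardiness 14
Shipment 9: 122→138, due 62, tardiness 76
Shipment 6: 138→151, due 91, tardiness 60
Shipment 7: 151→161, due 86, tardiness 75
Shipment 8: 161→165, due 33, tardiness 132
Maximum = 132.

132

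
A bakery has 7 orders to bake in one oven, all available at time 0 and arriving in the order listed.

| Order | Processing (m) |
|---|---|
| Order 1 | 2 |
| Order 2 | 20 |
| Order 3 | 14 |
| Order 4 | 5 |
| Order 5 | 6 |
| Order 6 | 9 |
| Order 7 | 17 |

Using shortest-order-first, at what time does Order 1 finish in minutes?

2

SPT (increasing processing time): Order 1 Order 4 Order 5 Order 6 Order 3 Order 7 Order 2.
Order 1: 0→2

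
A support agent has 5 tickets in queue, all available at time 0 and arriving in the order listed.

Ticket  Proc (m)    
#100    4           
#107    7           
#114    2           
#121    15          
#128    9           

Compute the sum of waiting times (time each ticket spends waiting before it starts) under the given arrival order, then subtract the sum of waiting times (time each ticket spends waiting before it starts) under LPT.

FIFO (arrival order): #100 #107 #114 #121 #128.
#100: waits 0, runs 0→4
#107: waits 4, runs 4→11
#114: waits 11, runs 11→13
#121: waits 13, runs 13→28
#128: waits 28, runs 28→37
Sum = 0+4+11+13+28 = 56.
LPT (decreasing processing time): #121 #128 #107 #100 #114.
#121: waits 0, runs 0→15
#128: waits 15, runs 15→24
#107: waits 24, runs 24→31
#100: waits 31, runs 31→35
#114: waits 35, runs 35→37
Sum = 0+15+24+31+35 = 105.
Difference = 56 − 105 = -49.

-49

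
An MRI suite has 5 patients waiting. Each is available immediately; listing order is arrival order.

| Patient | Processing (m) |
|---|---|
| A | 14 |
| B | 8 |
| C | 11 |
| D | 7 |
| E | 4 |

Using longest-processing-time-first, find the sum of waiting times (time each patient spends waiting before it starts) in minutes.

112

LPT (decreasing processing time): A C B D E.
A: waits 0, runs 0→14
C: waits 14, runs 14→25
B: waits 25, runs 25→33
D: waits 33, runs 33→40
E: waits 40, runs 40→44
Sum = 0+14+25+33+40 = 112.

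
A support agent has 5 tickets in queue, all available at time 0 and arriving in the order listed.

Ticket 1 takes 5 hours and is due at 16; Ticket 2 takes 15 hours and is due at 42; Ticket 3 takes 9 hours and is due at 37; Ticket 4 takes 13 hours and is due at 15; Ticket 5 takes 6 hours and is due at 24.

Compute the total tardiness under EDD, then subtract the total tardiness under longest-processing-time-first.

-56

EDD (increasing due date): Ticket 4 Ticket 1 Ticket 5 Ticket 3 Ticket 2.
Ticket 4: 0→13, due 15, tardiness 0
Ticket 1: 13→18, due 16, tardiness 2
Ticket 5: 18→24, due 24, tardiness 0
Ticket 3: 24→33, due 37, tardiness 0
Ticket 2: 33→48, due 42, tardiness 6
Sum = 0+2+0+0+6 = 8.
LPT (decreasing processing time): Ticket 2 Ticket 4 Ticket 3 Ticket 5 Ticket 1.
Ticket 2: 0→15, due 42, tardiness 0
Ticket 4: 15→28, due 15, tardiness 13
Ticket 3: 28→37, due 37, tardiness 0
Ticket 5: 37→43, due 24, tardiness 19
Ticket 1: 43→48, due 16, tardiness 32
Sum = 0+13+0+19+32 = 64.
Difference = 8 − 64 = -56.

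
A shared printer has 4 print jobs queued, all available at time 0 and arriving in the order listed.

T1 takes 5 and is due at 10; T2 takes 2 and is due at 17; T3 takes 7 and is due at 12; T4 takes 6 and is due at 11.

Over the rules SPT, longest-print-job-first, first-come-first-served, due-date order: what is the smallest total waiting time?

22

SPT (increasing processing time): T2 T1 T4 T3.
T2: waits 0, runs 0→2
T1: waits 2, runs 2→7
T4: waits 7, runs 7→13
T3: waits 13, runs 13→20
Sum = 0+2+7+13 = 22.
LPT (decreasing processing time): T3 T4 T1 T2.
T3: waits 0, runs 0→7
T4: waits 7, runs 7→13
T1: waits 13, runs 13→18
T2: waits 18, runs 18→20
Sum = 0+7+13+18 = 38.
FIFO (arrival order): T1 T2 T3 T4.
T1: waits 0, runs 0→5
T2: waits 5, runs 5→7
T3: waits 7, runs 7→14
T4: waits 14, runs 14→20
Sum = 0+5+7+14 = 26.
EDD (increasing due date): T1 T4 T3 T2.
T1: waits 0, runs 0→5
T4: waits 5, runs 5→11
T3: waits 11, runs 11→18
T2: waits 18, runs 18→20
Sum = 0+5+11+18 = 34.
SPT 22, LPT 38, FIFO 26, EDD 34 → minimum 22.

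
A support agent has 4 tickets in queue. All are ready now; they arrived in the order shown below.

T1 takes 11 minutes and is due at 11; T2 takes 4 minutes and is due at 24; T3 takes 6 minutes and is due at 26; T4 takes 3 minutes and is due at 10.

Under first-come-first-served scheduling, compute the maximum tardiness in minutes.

14

FIFO (arrival order): T1 T2 T3 T4.
T1: 0→11, due 11, tardiness 0
T2: 11→15, due 24, tardiness 0
T3: 15→21, due 26, tardiness 0
T4: 21→24, due 10, tardiness 14
Maximum = 14.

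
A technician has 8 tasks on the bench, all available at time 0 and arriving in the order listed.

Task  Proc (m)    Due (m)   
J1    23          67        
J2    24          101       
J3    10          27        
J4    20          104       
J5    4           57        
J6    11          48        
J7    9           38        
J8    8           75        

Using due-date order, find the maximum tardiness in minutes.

5

EDD (increasing due date): J3 J7 J6 J5 J1 J8 J2 J4.
J3: 0→10, due 27, tardiness 0
J7: 10→19, due 38, tardiness 0
J6: 19→30, due 48, tardiness 0
J5: 30→34, due 57, tardiness 0
J1: 34→57, due 67, tardiness 0
J8: 57→65, due 75, tardiness 0
J2: 65→89, due 101, tardiness 0
J4: 89→109, due 104, tardiness 5
Maximum = 5.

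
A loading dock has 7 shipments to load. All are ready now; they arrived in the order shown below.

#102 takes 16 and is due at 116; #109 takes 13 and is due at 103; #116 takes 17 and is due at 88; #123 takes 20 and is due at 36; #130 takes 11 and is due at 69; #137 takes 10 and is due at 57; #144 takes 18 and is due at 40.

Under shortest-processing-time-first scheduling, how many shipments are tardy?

2

SPT (increasing processing time): #137 #130 #109 #102 #116 #144 #123.
#137: 0→10, due 57, tardiness 0
#130: 10→21, due 69, tardiness 0
#109: 21→34, due 103, tardiness 0
#102: 34→50, due 116, tardiness 0
#116: 50→67, due 88, tardiness 0
#144: 67→85, due 40, tardiness 45
#123: 85→105, due 36, tardiness 69
Late shipments: 2.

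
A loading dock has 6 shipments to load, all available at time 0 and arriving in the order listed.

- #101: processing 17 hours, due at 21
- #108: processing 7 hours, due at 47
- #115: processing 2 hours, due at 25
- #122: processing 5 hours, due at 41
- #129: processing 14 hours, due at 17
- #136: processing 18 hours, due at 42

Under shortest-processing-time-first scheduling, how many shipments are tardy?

3

SPT (increasing processing time): #115 #122 #108 #129 #101 #136.
#115: 0→2, due 25, tardiness 0
#122: 2→7, due 41, tardiness 0
#108: 7→14, due 47, tardiness 0
#129: 14→28, due 17, tardiness 11
#101: 28→45, due 21, tardiness 24
#136: 45→63, due 42, tardiness 21
Late shipments: 3.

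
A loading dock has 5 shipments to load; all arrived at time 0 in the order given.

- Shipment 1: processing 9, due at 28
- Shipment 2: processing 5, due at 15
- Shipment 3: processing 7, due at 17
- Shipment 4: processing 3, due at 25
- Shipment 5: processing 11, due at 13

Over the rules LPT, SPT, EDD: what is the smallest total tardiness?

LPT (decreasing processing time): Shipment 5 Shipment 1 Shipment 3 Shipment 2 Shipment 4.
Shipment 5: 0→11, due 13, tardiness 0
Shipment 1: 11→20, due 28, tardiness 0
Shipment 3: 20→27, due 17, tardiness 10
Shipment 2: 27→32, due 15, tardiness 17
Shipment 4: 32→35, due 25, tardiness 10
Sum = 0+0+10+17+10 = 37.
SPT (increasing processing time): Shipment 4 Shipment 2 Shipment 3 Shipment 1 Shipment 5.
Shipment 4: 0→3, due 25, tardiness 0
Shipment 2: 3→8, due 15, tardiness 0
Shipment 3: 8→15, due 17, tardiness 0
Shipment 1: 15→24, due 28, tardiness 0
Shipment 5: 24→35, due 13, tardiness 22
Sum = 0+0+0+0+22 = 22.
EDD (increasing due date): Shipment 5 Shipment 2 Shipment 3 Shipment 4 Shipment 1.
Shipment 5: 0→11, due 13, tardiness 0
Shipment 2: 11→16, due 15, tardiness 1
Shipment 3: 16→23, due 17, tardiness 6
Shipment 4: 23→26, due 25, tardiness 1
Shipment 1: 26→35, due 28, tardiness 7
Sum = 0+1+6+1+7 = 15.
LPT 37, SPT 22, EDD 15 → minimum 15.

15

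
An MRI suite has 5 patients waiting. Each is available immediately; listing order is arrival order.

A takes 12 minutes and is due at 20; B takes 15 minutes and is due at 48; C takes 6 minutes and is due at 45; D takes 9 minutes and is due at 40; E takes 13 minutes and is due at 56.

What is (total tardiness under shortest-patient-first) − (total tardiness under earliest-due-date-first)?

SPT (increasing processing time): C D A E B.
C: 0→6, due 45, tardiness 0
D: 6→15, due 40, tardiness 0
A: 15→27, due 20, tardiness 7
E: 27→40, due 56, tardiness 0
B: 40→55, due 48, tardiness 7
Sum = 0+0+7+0+7 = 14.
EDD (increasing due date): A D C B E.
A: 0→12, due 20, tardiness 0
D: 12→21, due 40, tardiness 0
C: 21→27, due 45, tardiness 0
B: 27→42, due 48, tardiness 0
E: 42→55, due 56, tardiness 0
Sum = 0+0+0+0+0 = 0.
Difference = 14 − 0 = 14.

14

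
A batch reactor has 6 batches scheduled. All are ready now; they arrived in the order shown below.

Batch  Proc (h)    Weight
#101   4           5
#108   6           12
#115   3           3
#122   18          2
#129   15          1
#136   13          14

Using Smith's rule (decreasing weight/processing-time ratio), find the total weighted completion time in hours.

WSPT (decreasing weight/processing-time ratio): #108 #101 #136 #115 #122 #129.
#108: finishes 6, weight 12, w·C = 72
#101: finishes 10, weight 5, w·C = 50
#136: finishes 23, weight 14, w·C = 322
#115: finishes 26, weight 3, w·C = 78
#122: finishes 44, weight 2, w·C = 88
#129: finishes 59, weight 1, w·C = 59
Sum = 72+50+322+78+88+59 = 669.

669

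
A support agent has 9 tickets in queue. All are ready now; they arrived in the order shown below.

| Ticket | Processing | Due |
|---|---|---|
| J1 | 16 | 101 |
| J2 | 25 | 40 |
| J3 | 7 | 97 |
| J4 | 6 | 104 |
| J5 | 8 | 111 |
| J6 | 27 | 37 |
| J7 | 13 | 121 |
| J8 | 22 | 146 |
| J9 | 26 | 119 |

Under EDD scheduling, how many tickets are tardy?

3

EDD (increasing due date): J6 J2 J3 J1 J4 J5 J9 J7 J8.
J6: 0→27, due 37, tardiness 0
J2: 27→52, due 40, tardiness 12
J3: 52→59, due 97, tardiness 0
J1: 59→75, due 101, tardiness 0
J4: 75→81, due 104, tardiness 0
J5: 81→89, due 111, tardiness 0
J9: 89→115, due 119, tardiness 0
J7: 115→128, due 121, tardiness 7
J8: 128→150, due 146, tardiness 4
Late tickets: 3.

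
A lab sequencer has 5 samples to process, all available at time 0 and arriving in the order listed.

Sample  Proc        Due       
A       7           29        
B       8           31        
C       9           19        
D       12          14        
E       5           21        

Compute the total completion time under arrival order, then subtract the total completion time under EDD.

-10

FIFO (arrival order): A B C D E.
A: 0→7
B: 7→15
C: 15→24
D: 24→36
E: 36→41
Sum = 7+15+24+36+41 = 123.
EDD (increasing due date): D C E A B.
D: 0→12
C: 12→21
E: 21→26
A: 26→33
B: 33→41
Sum = 12+21+26+33+41 = 133.
Difference = 123 − 133 = -10.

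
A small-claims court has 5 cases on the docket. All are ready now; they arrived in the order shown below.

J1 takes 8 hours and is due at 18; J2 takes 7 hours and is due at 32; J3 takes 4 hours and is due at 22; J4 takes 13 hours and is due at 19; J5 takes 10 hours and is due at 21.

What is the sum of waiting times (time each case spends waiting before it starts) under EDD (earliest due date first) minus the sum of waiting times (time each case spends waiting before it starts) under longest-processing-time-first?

EDD (increasing due date): J1 J4 J5 J3 J2.
J1: waits 0, runs 0→8
J4: waits 8, runs 8→21
J5: waits 21, runs 21→31
J3: waits 31, runs 31→35
J2: waits 35, runs 35→42
Sum = 0+8+21+31+35 = 95.
LPT (decreasing processing time): J4 J5 J1 J2 J3.
J4: waits 0, runs 0→13
J5: waits 13, runs 13→23
J1: waits 23, runs 23→31
J2: waits 31, runs 31→38
J3: waits 38, runs 38→42
Sum = 0+13+23+31+38 = 105.
Difference = 95 − 105 = -10.

-10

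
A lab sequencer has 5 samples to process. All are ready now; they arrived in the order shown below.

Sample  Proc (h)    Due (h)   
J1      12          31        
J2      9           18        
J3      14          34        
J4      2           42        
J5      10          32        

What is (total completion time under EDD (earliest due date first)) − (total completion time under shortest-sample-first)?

EDD (increasing due date): J2 J1 J5 J3 J4.
J2: 0→9
J1: 9→21
J5: 21→31
J3: 31→45
J4: 45→47
Sum = 9+21+31+45+47 = 153.
SPT (increasing processing time): J4 J2 J5 J1 J3.
J4: 0→2
J2: 2→11
J5: 11→21
J1: 21→33
J3: 33→47
Sum = 2+11+21+33+47 = 114.
Difference = 153 − 114 = 39.

39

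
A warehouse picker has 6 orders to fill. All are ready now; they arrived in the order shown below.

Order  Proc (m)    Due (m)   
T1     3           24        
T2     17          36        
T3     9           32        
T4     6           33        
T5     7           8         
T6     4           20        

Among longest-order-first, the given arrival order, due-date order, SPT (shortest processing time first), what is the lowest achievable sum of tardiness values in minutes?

LPT (decreasing processing time): T2 T3 T5 T4 T6 T1.
T2: 0→17, due 36, tardiness 0
T3: 17→26, due 32, tardiness 0
T5: 26→33, due 8, tardiness 25
T4: 33→39, due 33, tardiness 6
T6: 39→43, due 20, tardiness 23
T1: 43→46, due 24, tardiness 22
Sum = 0+0+25+6+23+22 = 76.
FIFO (arrival order): T1 T2 T3 T4 T5 T6.
T1: 0→3, due 24, tardiness 0
T2: 3→20, due 36, tardiness 0
T3: 20→29, due 32, tardiness 0
T4: 29→35, due 33, tardiness 2
T5: 35→42, due 8, tardiness 34
T6: 42→46, due 20, tardiness 26
Sum = 0+0+0+2+34+26 = 62.
EDD (increasing due date): T5 T6 T1 T3 T4 T2.
T5: 0→7, due 8, tardiness 0
T6: 7→11, due 20, tardiness 0
T1: 11→14, due 24, tardiness 0
T3: 14→23, due 32, tardiness 0
T4: 23→29, due 33, tardiness 0
T2: 29→46, due 36, tardiness 10
Sum = 0+0+0+0+0+10 = 10.
SPT (increasing processing time): T1 T6 T4 T5 T3 T2.
T1: 0→3, due 24, tardiness 0
T6: 3→7, due 20, tardiness 0
T4: 7→13, due 33, tardiness 0
T5: 13→20, due 8, tardiness 12
T3: 20→29, due 32, tardiness 0
T2: 29→46, due 36, tardiness 10
Sum = 0+0+0+12+0+10 = 22.
LPT 76, FIFO 62, EDD 10, SPT 22 → minimum 10.

10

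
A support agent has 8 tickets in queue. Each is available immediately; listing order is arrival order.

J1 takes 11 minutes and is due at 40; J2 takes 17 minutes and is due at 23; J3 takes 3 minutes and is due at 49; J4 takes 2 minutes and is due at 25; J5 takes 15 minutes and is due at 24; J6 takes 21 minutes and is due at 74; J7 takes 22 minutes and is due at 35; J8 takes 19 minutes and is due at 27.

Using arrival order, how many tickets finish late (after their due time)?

FIFO (arrival order): J1 J2 J3 J4 J5 J6 J7 J8.
J1: 0→11, due 40, tardiness 0
J2: 11→28, due 23, tardiness 5
J3: 28→31, due 49, tardiness 0
J4: 31→33, due 25, tardiness 8
J5: 33→48, due 24, tardiness 24
J6: 48→69, due 74, tardiness 0
J7: 69→91, due 35, tardiness 56
J8: 91→110, due 27, tardiness 83
Late tickets: 5.

5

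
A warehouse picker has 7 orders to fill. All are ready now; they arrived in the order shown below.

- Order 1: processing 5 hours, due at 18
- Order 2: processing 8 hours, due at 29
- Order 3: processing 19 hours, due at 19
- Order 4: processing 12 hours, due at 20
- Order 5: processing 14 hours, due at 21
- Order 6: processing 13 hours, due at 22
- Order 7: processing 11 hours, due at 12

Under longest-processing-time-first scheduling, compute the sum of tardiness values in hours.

243

LPT (decreasing processing time): Order 3 Order 5 Order 6 Order 4 Order 7 Order 2 Order 1.
Order 3: 0→19, due 19, tardiness 0
Order 5: 19→33, due 21, tardiness 12
Order 6: 33→46, due 22, tardiness 24
Order 4: 46→58, due 20, tardiness 38
Order 7: 58→69, due 12, tardiness 57
Order 2: 69→77, due 29, tardiness 48
Order 1: 77→82, due 18, tardiness 64
Sum = 0+12+24+38+57+48+64 = 243.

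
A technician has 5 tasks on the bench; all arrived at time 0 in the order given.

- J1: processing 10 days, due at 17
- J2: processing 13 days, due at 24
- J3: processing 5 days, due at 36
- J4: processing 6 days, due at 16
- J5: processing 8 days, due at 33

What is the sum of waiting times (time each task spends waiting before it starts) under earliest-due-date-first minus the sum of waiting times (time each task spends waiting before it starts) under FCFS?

EDD (increasing due date): J4 J1 J2 J5 J3.
J4: waits 0, runs 0→6
J1: waits 6, runs 6→16
J2: waits 16, runs 16→29
J5: waits 29, runs 29→37
J3: waits 37, runs 37→42
Sum = 0+6+16+29+37 = 88.
FIFO (arrival order): J1 J2 J3 J4 J5.
J1: waits 0, runs 0→10
J2: waits 10, runs 10→23
J3: waits 23, runs 23→28
J4: waits 28, runs 28→34
J5: waits 34, runs 34→42
Sum = 0+10+23+28+34 = 95.
Difference = 88 − 95 = -7.

-7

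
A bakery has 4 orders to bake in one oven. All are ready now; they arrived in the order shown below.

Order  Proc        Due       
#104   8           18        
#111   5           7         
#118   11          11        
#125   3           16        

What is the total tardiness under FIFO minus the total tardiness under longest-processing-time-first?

1

FIFO (arrival order): #104 #111 #118 #125.
#104: 0→8, due 18, tardiness 0
#111: 8→13, due 7, tardiness 6
#118: 13→24, due 11, tardiness 13
#125: 24→27, due 16, tardiness 11
Sum = 0+6+13+11 = 30.
LPT (decreasing processing time): #118 #104 #111 #125.
#118: 0→11, due 11, tardiness 0
#104: 11→19, due 18, tardiness 1
#111: 19→24, due 7, tardiness 17
#125: 24→27, due 16, tardiness 11
Sum = 0+1+17+11 = 29.
Difference = 30 − 29 = 1.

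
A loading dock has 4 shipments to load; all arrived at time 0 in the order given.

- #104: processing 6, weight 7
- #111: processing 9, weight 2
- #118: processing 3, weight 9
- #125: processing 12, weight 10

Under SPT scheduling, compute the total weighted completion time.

426

SPT (increasing processing time): #118 #104 #111 #125.
#118: finishes 3, weight 9, w·C = 27
#104: finishes 9, weight 7, w·C = 63
#111: finishes 18, weight 2, w·C = 36
#125: finishes 30, weight 10, w·C = 300
Sum = 27+63+36+300 = 426.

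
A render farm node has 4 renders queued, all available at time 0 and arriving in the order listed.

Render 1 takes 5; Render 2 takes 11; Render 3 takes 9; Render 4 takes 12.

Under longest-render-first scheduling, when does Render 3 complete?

LPT (decreasing processing time): Render 4 Render 2 Render 3 Render 1.
Render 4: 0→12
Render 2: 12→23
Render 3: 23→32

32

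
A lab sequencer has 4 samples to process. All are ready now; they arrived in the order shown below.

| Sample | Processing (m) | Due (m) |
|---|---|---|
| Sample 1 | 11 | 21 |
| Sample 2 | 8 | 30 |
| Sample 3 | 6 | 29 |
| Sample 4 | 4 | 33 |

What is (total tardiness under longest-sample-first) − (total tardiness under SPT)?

-8

LPT (decreasing processing time): Sample 1 Sample 2 Sample 3 Sample 4.
Sample 1: 0→11, due 21, tardiness 0
Sample 2: 11→19, due 30, tardiness 0
Sample 3: 19→25, due 29, tardiness 0
Sample 4: 25→29, due 33, tardiness 0
Sum = 0+0+0+0 = 0.
SPT (increasing processing time): Sample 4 Sample 3 Sample 2 Sample 1.
Sample 4: 0→4, due 33, tardiness 0
Sample 3: 4→10, due 29, tardiness 0
Sample 2: 10→18, due 30, tardiness 0
Sample 1: 18→29, due 21, tardiness 8
Sum = 0+0+0+8 = 8.
Difference = 0 − 8 = -8.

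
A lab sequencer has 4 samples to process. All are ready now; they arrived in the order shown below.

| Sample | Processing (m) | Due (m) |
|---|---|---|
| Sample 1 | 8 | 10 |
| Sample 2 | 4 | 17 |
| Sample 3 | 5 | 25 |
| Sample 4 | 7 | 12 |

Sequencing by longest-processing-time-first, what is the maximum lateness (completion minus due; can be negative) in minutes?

LPT (decreasing processing time): Sample 1 Sample 4 Sample 3 Sample 2.
Sample 1: 0→8, due 10, lateness -2
Sample 4: 8→15, due 12, lateness 3
Sample 3: 15→20, due 25, lateness -5
Sample 2: 20→24, due 17, lateness 7
Maximum = 7.

7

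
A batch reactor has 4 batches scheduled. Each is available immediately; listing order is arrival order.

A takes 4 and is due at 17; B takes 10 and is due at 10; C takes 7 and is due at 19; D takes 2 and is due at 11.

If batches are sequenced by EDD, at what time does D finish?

EDD (increasing due date): B D A C.
B: 0→10
D: 10→12

12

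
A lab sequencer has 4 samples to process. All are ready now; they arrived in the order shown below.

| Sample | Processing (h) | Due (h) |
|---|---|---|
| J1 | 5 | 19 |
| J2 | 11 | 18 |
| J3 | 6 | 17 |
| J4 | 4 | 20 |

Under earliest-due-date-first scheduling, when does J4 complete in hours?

26

EDD (increasing due date): J3 J2 J1 J4.
J3: 0→6
J2: 6→17
J1: 17→22
J4: 22→26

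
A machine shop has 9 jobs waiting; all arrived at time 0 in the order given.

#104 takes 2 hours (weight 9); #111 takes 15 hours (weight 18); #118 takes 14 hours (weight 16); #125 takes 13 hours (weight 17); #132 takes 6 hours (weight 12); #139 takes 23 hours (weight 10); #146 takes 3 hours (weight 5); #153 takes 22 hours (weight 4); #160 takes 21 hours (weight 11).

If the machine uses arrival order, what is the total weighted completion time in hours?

4979

FIFO (arrival order): #104 #111 #118 #125 #132 #139 #146 #153 #160.
#104: finishes 2, weight 9, w·C = 18
#111: finishes 17, weight 18, w·C = 306
#118: finishes 31, weight 16, w·C = 496
#125: finishes 44, weight 17, w·C = 748
#132: finishes 50, weight 12, w·C = 600
#139: finishes 73, weight 10, w·C = 730
#146: finishes 76, weight 5, w·C = 380
#153: finishes 98, weight 4, w·C = 392
#160: finishes 119, weight 11, w·C = 1309
Sum = 18+306+496+748+600+730+380+392+1309 = 4979.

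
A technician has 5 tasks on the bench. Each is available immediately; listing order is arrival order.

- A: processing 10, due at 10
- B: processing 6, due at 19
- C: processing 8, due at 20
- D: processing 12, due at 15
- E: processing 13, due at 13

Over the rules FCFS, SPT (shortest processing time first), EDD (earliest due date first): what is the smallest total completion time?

FIFO (arrival order): A B C D E.
A: 0→10
B: 10→16
C: 16→24
D: 24→36
E: 36→49
Sum = 10+16+24+36+49 = 135.
SPT (increasing processing time): B C A D E.
B: 0→6
C: 6→14
A: 14→24
D: 24→36
E: 36→49
Sum = 6+14+24+36+49 = 129.
EDD (increasing due date): A E D B C.
A: 0→10
E: 10→23
D: 23→35
B: 35→41
C: 41→49
Sum = 10+23+35+41+49 = 158.
FIFO 135, SPT 129, EDD 158 → minimum 129.

129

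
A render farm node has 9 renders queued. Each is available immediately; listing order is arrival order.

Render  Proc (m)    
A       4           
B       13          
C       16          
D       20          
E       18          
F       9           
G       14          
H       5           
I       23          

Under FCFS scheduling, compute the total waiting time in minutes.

FIFO (arrival order): A B C D E F G H I.
A: waits 0, runs 0→4
B: waits 4, runs 4→17
C: waits 17, runs 17→33
D: waits 33, runs 33→53
E: waits 53, runs 53→71
F: waits 71, runs 71→80
G: waits 80, runs 80→94
H: waits 94, runs 94→99
I: waits 99, runs 99→122
Sum = 0+4+17+33+53+71+80+94+99 = 451.

451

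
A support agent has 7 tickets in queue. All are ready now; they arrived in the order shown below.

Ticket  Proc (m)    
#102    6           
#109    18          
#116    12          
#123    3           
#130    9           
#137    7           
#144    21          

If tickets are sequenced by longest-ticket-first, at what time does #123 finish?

76

LPT (decreasing processing time): #144 #109 #116 #130 #137 #102 #123.
#144: 0→21
#109: 21→39
#116: 39→51
#130: 51→60
#137: 60→67
#102: 67→73
#123: 73→76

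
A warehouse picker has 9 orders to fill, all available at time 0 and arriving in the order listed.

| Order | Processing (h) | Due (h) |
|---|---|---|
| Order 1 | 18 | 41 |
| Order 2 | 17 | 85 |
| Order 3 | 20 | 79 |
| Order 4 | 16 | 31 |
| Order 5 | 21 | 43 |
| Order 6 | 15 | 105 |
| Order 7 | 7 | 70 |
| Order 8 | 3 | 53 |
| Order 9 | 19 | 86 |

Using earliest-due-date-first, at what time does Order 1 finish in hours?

EDD (increasing due date): Order 4 Order 1 Order 5 Order 8 Order 7 Order 3 Order 2 Order 9 Order 6.
Order 4: 0→16
Order 1: 16→34

34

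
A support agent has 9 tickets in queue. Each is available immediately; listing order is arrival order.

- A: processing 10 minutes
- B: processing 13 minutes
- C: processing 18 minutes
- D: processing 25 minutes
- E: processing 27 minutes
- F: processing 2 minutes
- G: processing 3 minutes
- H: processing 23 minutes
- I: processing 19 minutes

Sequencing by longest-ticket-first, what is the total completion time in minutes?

LPT (decreasing processing time): E D H I C B A G F.
E: 0→27
D: 27→52
H: 52→75
I: 75→94
C: 94→112
B: 112→125
A: 125→135
G: 135→138
F: 138→140
Sum = 27+52+75+94+112+125+135+138+140 = 898.

898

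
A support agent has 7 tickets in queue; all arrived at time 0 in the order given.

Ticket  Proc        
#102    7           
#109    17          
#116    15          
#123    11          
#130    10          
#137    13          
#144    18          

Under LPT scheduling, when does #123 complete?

74

LPT (decreasing processing time): #144 #109 #116 #137 #123 #130 #102.
#144: 0→18
#109: 18→35
#116: 35→50
#137: 50→63
#123: 63→74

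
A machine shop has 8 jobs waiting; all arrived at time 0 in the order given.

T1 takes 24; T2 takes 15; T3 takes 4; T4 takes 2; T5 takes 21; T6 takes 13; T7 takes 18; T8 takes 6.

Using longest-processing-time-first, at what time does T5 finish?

LPT (decreasing processing time): T1 T5 T7 T2 T6 T8 T3 T4.
T1: 0→24
T5: 24→45

45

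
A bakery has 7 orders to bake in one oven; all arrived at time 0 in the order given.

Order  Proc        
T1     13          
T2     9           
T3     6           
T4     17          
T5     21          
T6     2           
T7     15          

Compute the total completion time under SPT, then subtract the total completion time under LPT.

SPT (increasing processing time): T6 T3 T2 T1 T7 T4 T5.
T6: 0→2
T3: 2→8
T2: 8→17
T1: 17→30
T7: 30→45
T4: 45→62
T5: 62→83
Sum = 2+8+17+30+45+62+83 = 247.
LPT (decreasing processing time): T5 T4 T7 T1 T2 T3 T6.
T5: 0→21
T4: 21→38
T7: 38→53
T1: 53→66
T2: 66→75
T3: 75→81
T6: 81→83
Sum = 21+38+53+66+75+81+83 = 417.
Difference = 247 − 417 = -170.

-170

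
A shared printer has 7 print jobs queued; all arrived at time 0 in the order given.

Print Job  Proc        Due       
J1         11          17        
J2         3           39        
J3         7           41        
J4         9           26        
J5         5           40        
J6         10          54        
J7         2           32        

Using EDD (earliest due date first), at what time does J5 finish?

EDD (increasing due date): J1 J4 J7 J2 J5 J3 J6.
J1: 0→11
J4: 11→20
J7: 20→22
J2: 22→25
J5: 25→30

30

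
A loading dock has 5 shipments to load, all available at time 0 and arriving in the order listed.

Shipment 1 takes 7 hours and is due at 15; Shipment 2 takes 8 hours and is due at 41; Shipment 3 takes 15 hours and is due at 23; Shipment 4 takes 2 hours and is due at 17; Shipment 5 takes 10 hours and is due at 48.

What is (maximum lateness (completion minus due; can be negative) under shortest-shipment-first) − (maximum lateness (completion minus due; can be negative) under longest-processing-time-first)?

-6

SPT (increasing processing time): Shipment 4 Shipment 1 Shipment 2 Shipment 5 Shipment 3.
Shipment 4: 0→2, due 17, lateness -15
Shipment 1: 2→9, due 15, lateness -6
Shipment 2: 9→17, due 41, lateness -24
Shipment 5: 17→27, due 48, lateness -21
Shipment 3: 27→42, due 23, lateness 19
Maximum = 19.
LPT (decreasing processing time): Shipment 3 Shipment 5 Shipment 2 Shipment 1 Shipment 4.
Shipment 3: 0→15, due 23, lateness -8
Shipment 5: 15→25, due 48, lateness -23
Shipment 2: 25→33, due 41, lateness -8
Shipment 1: 33→40, due 15, lateness 25
Shipment 4: 40→42, due 17, lateness 25
Maximum = 25.
Difference = 19 − 25 = -6.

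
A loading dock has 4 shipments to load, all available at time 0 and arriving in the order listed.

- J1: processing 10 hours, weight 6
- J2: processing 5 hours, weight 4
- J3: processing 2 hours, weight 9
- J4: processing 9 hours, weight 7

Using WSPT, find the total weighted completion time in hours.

WSPT (decreasing weight/processing-time ratio): J3 J2 J4 J1.
J3: finishes 2, weight 9, w·C = 18
J2: finishes 7, weight 4, w·C = 28
J4: finishes 16, weight 7, w·C = 112
J1: finishes 26, weight 6, w·C = 156
Sum = 18+28+112+156 = 314.

314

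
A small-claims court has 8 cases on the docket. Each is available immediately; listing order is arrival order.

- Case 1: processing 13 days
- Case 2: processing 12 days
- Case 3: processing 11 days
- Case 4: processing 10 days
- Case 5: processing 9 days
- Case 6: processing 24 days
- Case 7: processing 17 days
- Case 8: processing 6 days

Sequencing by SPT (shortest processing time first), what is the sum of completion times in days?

371

SPT (increasing processing time): Case 8 Case 5 Case 4 Case 3 Case 2 Case 1 Case 7 Case 6.
Case 8: 0→6
Case 5: 6→15
Case 4: 15→25
Case 3: 25→36
Case 2: 36→48
Case 1: 48→61
Case 7: 61→78
Case 6: 78→102
Sum = 6+15+25+36+48+61+78+102 = 371.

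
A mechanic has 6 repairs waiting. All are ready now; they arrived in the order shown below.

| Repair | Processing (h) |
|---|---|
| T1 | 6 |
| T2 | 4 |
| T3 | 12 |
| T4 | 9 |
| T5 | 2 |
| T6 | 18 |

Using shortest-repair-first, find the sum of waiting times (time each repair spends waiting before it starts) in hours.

74

SPT (increasing processing time): T5 T2 T1 T4 T3 T6.
T5: waits 0, runs 0→2
T2: waits 2, runs 2→6
T1: waits 6, runs 6→12
T4: waits 12, runs 12→21
T3: waits 21, runs 21→33
T6: waits 33, runs 33→51
Sum = 0+2+6+12+21+33 = 74.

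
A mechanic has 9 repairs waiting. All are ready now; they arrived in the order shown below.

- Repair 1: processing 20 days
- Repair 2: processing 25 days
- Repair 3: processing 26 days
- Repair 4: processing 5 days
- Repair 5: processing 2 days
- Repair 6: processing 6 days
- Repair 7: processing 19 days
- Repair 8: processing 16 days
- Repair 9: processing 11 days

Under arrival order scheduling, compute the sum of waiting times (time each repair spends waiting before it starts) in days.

596

FIFO (arrival order): Repair 1 Repair 2 Repair 3 Repair 4 Repair 5 Repair 6 Repair 7 Repair 8 Repair 9.
Repair 1: waits 0, runs 0→20
Repair 2: waits 20, runs 20→45
Repair 3: waits 45, runs 45→71
Repair 4: waits 71, runs 71→76
Repair 5: waits 76, runs 76→78
Repair 6: waits 78, runs 78→84
Repair 7: waits 84, runs 84→103
Repair 8: waits 103, runs 103→119
Repair 9: waits 119, runs 119→130
Sum = 0+20+45+71+76+78+84+103+119 = 596.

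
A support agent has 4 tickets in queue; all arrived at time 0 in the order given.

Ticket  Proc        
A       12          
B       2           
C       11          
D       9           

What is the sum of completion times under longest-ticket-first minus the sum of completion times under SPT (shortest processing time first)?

LPT (decreasing processing time): A C D B.
A: 0→12
C: 12→23
D: 23→32
B: 32→34
Sum = 12+23+32+34 = 101.
SPT (increasing processing time): B D C A.
B: 0→2
D: 2→11
C: 11→22
A: 22→34
Sum = 2+11+22+34 = 69.
Difference = 101 − 69 = 32.

32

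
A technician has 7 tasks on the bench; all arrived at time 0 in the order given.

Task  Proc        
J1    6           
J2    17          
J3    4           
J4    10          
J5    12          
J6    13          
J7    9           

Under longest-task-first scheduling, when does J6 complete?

LPT (decreasing processing time): J2 J6 J5 J4 J7 J1 J3.
J2: 0→17
J6: 17→30

30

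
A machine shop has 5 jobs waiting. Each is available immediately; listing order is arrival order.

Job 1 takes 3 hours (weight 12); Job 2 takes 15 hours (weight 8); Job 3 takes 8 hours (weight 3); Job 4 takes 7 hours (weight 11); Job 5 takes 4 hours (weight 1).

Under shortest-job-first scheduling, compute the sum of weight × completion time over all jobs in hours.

559

SPT (increasing processing time): Job 1 Job 5 Job 4 Job 3 Job 2.
Job 1: finishes 3, weight 12, w·C = 36
Job 5: finishes 7, weight 1, w·C = 7
Job 4: finishes 14, weight 11, w·C = 154
Job 3: finishes 22, weight 3, w·C = 66
Job 2: finishes 37, weight 8, w·C = 296
Sum = 36+7+154+66+296 = 559.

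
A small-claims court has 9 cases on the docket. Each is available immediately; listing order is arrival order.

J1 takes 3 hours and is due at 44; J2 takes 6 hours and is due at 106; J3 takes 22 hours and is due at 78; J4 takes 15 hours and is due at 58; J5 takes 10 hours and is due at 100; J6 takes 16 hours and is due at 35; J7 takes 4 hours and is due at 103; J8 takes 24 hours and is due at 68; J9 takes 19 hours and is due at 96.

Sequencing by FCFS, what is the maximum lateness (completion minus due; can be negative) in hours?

FIFO (arrival order): J1 J2 J3 J4 J5 J6 J7 J8 J9.
J1: 0→3, due 44, lateness -41
J2: 3→9, due 106, lateness -97
J3: 9→31, due 78, lateness -47
J4: 31→46, due 58, lateness -12
J5: 46→56, due 100, lateness -44
J6: 56→72, due 35, lateness 37
J7: 72→76, due 103, lateness -27
J8: 76→100, due 68, lateness 32
J9: 100→119, due 96, lateness 23
Maximum = 37.

37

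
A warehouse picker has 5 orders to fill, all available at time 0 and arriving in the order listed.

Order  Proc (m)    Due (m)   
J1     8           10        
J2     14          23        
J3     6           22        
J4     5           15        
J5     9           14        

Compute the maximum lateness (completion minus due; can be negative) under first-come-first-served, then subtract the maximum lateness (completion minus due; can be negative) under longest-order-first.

FIFO (arrival order): J1 J2 J3 J4 J5.
J1: 0→8, due 10, lateness -2
J2: 8→22, due 23, lateness -1
J3: 22→28, due 22, lateness 6
J4: 28→33, due 15, lateness 18
J5: 33→42, due 14, lateness 28
Maximum = 28.
LPT (decreasing processing time): J2 J5 J1 J3 J4.
J2: 0→14, due 23, lateness -9
J5: 14→23, due 14, lateness 9
J1: 23→31, due 10, lateness 21
J3: 31→37, due 22, lateness 15
J4: 37→42, due 15, lateness 27
Maximum = 27.
Difference = 28 − 27 = 1.

1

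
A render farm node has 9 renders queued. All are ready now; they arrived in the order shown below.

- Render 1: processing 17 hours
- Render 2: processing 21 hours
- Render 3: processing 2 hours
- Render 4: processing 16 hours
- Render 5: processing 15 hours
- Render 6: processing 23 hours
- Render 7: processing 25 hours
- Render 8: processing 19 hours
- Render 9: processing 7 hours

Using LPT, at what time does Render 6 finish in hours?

LPT (decreasing processing time): Render 7 Render 6 Render 2 Render 8 Render 1 Render 4 Render 5 Render 9 Render 3.
Render 7: 0→25
Render 6: 25→48

48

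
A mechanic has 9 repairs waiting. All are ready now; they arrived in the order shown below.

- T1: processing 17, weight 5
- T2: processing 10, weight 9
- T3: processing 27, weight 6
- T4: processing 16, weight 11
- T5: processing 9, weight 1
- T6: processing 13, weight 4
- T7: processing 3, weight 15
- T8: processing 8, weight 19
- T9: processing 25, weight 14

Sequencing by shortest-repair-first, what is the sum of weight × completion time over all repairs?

3927

SPT (increasing processing time): T7 T8 T5 T2 T6 T4 T1 T9 T3.
T7: finishes 3, weight 15, w·C = 45
T8: finishes 11, weight 19, w·C = 209
T5: finishes 20, weight 1, w·C = 20
T2: finishes 30, weight 9, w·C = 270
T6: finishes 43, weight 4, w·C = 172
T4: finishes 59, weight 11, w·C = 649
T1: finishes 76, weight 5, w·C = 380
T9: finishes 101, weight 14, w·C = 1414
T3: finishes 128, weight 6, w·C = 768
Sum = 45+209+20+270+172+649+380+1414+768 = 3927.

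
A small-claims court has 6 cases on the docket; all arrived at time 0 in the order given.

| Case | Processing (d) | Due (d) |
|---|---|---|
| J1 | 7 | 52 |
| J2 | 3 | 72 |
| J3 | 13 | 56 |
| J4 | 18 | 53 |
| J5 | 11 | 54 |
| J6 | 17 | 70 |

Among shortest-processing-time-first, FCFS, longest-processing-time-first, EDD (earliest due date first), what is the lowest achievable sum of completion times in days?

188

SPT (increasing processing time): J2 J1 J5 J3 J6 J4.
J2: 0→3
J1: 3→10
J5: 10→21
J3: 21→34
J6: 34→51
J4: 51→69
Sum = 3+10+21+34+51+69 = 188.
FIFO (arrival order): J1 J2 J3 J4 J5 J6.
J1: 0→7
J2: 7→10
J3: 10→23
J4: 23→41
J5: 41→52
J6: 52→69
Sum = 7+10+23+41+52+69 = 202.
LPT (decreasing processing time): J4 J6 J3 J5 J1 J2.
J4: 0→18
J6: 18→35
J3: 35→48
J5: 48→59
J1: 59→66
J2: 66→69
Sum = 18+35+48+59+66+69 = 295.
EDD (increasing due date): J1 J4 J5 J3 J6 J2.
J1: 0→7
J4: 7→25
J5: 25→36
J3: 36→49
J6: 49→66
J2: 66→69
Sum = 7+25+36+49+66+69 = 252.
SPT 188, FIFO 202, LPT 295, EDD 252 → minimum 188.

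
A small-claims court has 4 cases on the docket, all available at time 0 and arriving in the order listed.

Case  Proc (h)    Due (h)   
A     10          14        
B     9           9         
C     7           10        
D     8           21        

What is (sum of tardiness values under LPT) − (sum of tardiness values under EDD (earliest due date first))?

LPT (decreasing processing time): A B D C.
A: 0→10, due 14, tardiness 0
B: 10→19, due 9, tardiness 10
D: 19→27, due 21, tardiness 6
C: 27→34, due 10, tardiness 24
Sum = 0+10+6+24 = 40.
EDD (increasing due date): B C A D.
B: 0→9, due 9, tardiness 0
C: 9→16, due 10, tardiness 6
A: 16→26, due 14, tardiness 12
D: 26→34, due 21, tardiness 13
Sum = 0+6+12+13 = 31.
Difference = 40 − 31 = 9.

9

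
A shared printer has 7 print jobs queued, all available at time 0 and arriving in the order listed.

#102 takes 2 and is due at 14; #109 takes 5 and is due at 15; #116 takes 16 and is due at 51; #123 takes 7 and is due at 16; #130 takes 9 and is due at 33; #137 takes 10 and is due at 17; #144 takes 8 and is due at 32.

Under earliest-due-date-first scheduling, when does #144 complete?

EDD (increasing due date): #102 #109 #123 #137 #144 #130 #116.
#102: 0→2
#109: 2→7
#123: 7→14
#137: 14→24
#144: 24→32

32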